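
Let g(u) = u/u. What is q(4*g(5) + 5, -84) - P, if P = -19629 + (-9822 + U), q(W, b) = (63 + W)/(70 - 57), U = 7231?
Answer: 288932/13 ≈ 22226.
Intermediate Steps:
g(u) = 1
q(W, b) = 63/13 + W/13 (q(W, b) = (63 + W)/13 = (63 + W)*(1/13) = 63/13 + W/13)
P = -22220 (P = -19629 + (-9822 + 7231) = -19629 - 2591 = -22220)
q(4*g(5) + 5, -84) - P = (63/13 + (4*1 + 5)/13) - 1*(-22220) = (63/13 + (4 + 5)/13) + 22220 = (63/13 + (1/13)*9) + 22220 = (63/13 + 9/13) + 22220 = 72/13 + 22220 = 288932/13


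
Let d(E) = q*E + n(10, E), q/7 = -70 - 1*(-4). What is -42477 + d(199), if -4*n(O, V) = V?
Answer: -537859/4 ≈ -1.3446e+5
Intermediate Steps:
n(O, V) = -V/4
q = -462 (q = 7*(-70 - 1*(-4)) = 7*(-70 + 4) = 7*(-66) = -462)
d(E) = -1849*E/4 (d(E) = -462*E - E/4 = -1849*E/4)
-42477 + d(199) = -42477 - 1849/4*199 = -42477 - 367951/4 = -537859/4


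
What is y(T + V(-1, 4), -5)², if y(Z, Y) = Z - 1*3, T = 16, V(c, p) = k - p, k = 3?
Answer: 144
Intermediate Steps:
V(c, p) = 3 - p
y(Z, Y) = -3 + Z (y(Z, Y) = Z - 3 = -3 + Z)
y(T + V(-1, 4), -5)² = (-3 + (16 + (3 - 1*4)))² = (-3 + (16 + (3 - 4)))² = (-3 + (16 - 1))² = (-3 + 15)² = 12² = 144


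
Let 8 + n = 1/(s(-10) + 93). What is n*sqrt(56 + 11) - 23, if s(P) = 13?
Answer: -23 - 847*sqrt(67)/106 ≈ -88.406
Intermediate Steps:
n = -847/106 (n = -8 + 1/(13 + 93) = -8 + 1/106 = -847/106 ≈ -7.9906)
n*sqrt(56 + 11) - 23 = -847*sqrt(56 + 11)/106 - 23 = -847*sqrt(67)/106 - 23 = -23 - 847*sqrt(67)/106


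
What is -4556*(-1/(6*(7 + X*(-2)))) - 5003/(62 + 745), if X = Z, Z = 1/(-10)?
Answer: 1441901/14526 ≈ 99.263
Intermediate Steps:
Z = -1/10 ≈ -0.10000
X = -1/10 ≈ -0.10000
-4556*(-1/(6*(7 + X*(-2)))) - 5003/(62 + 745) = -4556*(-1/(6*(7 - 1/10*(-2)))) - 5003/(62 + 745) = -4556*(-1/(6*(7 + 1/5))) - 5003/807 = -4556/((36/5)*(-6)) - 5003*1/807 = -4556/(-216/5) - 5003/807 = -4556*(-5/216) - 5003/807 = 5695/54 - 5003/807 = 1441901/14526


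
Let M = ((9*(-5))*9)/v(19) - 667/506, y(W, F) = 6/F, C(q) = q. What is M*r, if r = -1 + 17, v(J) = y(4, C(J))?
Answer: -225952/11 ≈ -20541.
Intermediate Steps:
v(J) = 6/J
r = 16
M = -14122/11 (M = ((9*(-5))*9)/((6/19)) - 667/506 = (-45*9)/((6*(1/19))) - 667*1/506 = -405/6/19 - 29/22 = -405*19/6 - 29/22 = -2565/2 - 29/22 = -14122/11 ≈ -1283.8)
M*r = -14122/11*16 = -225952/11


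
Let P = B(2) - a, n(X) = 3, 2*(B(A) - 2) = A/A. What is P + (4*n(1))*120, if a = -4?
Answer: 2893/2 ≈ 1446.5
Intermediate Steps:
B(A) = 5/2 (B(A) = 2 + (A/A)/2 = 2 + (½)*1 = 2 + ½ = 5/2)
P = 13/2 (P = 5/2 - 1*(-4) = 5/2 + 4 = 13/2 ≈ 6.5000)
P + (4*n(1))*120 = 13/2 + (4*3)*120 = 13/2 + 12*120 = 13/2 + 1440 = 2893/2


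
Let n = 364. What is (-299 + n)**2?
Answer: 4225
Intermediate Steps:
(-299 + n)**2 = (-299 + 364)**2 = 65**2 = 4225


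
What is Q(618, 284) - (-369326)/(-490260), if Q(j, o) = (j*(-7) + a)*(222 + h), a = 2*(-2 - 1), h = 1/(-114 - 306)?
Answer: -330036220979/343182 ≈ -9.6169e+5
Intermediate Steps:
h = -1/420 (h = 1/(-420) = -1/420 ≈ -0.0023810)
a = -6 (a = 2*(-3) = -6)
Q(j, o) = -93239/70 - 93239*j/60 (Q(j, o) = (j*(-7) - 6)*(222 - 1/420) = (-7*j - 6)*(93239/420) = (-6 - 7*j)*(93239/420) = -93239/70 - 93239*j/60)
Q(618, 284) - (-369326)/(-490260) = (-93239/70 - 93239/60*618) - (-369326)/(-490260) = (-93239/70 - 9603617/10) - (-369326)*(-1)/490260 = -33659279/35 - 1*184663/245130 = -33659279/35 - 184663/245130 = -330036220979/343182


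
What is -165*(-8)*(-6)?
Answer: -7920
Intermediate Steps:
-165*(-8)*(-6) = 1320*(-6) = -7920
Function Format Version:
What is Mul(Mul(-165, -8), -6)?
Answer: -7920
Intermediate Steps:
Mul(Mul(-165, -8), -6) = Mul(1320, -6) = -7920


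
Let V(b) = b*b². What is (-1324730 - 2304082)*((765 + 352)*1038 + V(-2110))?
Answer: 34084602128413848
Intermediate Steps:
V(b) = b³
(-1324730 - 2304082)*((765 + 352)*1038 + V(-2110)) = (-1324730 - 2304082)*((765 + 352)*1038 + (-2110)³) = -3628812*(1117*1038 - 9393931000) = -3628812*(1159446 - 9393931000) = -3628812*(-9392771554) = 34084602128413848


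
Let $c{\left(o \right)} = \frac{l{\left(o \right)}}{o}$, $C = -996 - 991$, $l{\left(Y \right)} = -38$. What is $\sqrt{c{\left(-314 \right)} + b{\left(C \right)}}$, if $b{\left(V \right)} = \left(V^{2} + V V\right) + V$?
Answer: $\frac{\sqrt{194587860782}}{157} \approx 2809.7$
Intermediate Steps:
$C = -1987$
$b{\left(V \right)} = V + 2 V^{2}$ ($b{\left(V \right)} = \left(V^{2} + V^{2}\right) + V = 2 V^{2} + V = V + 2 V^{2}$)
$c{\left(o \right)} = - \frac{38}{o}$
$\sqrt{c{\left(-314 \right)} + b{\left(C \right)}} = \sqrt{- \frac{38}{-314} - 1987 \left(1 + 2 \left(-1987\right)\right)} = \sqrt{\left(-38\right) \left(- \frac{1}{314}\right) - 1987 \left(1 - 3974\right)} = \sqrt{\frac{19}{157} - -7894351} = \sqrt{\frac{19}{157} + 7894351} = \sqrt{\frac{1239413126}{157}} = \frac{\sqrt{194587860782}}{157}$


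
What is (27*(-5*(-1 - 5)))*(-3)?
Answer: -2430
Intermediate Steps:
(27*(-5*(-1 - 5)))*(-3) = (27*(-5*(-6)))*(-3) = (27*30)*(-3) = 810*(-3) = -2430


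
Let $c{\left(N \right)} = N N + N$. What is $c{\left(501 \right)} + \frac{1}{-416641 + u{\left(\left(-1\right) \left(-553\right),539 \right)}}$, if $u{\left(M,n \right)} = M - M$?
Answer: $\frac{104786044781}{416641} \approx 2.515 \cdot 10^{5}$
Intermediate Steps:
$u{\left(M,n \right)} = 0$
$c{\left(N \right)} = N + N^{2}$ ($c{\left(N \right)} = N^{2} + N = N + N^{2}$)
$c{\left(501 \right)} + \frac{1}{-416641 + u{\left(\left(-1\right) \left(-553\right),539 \right)}} = 501 \left(1 + 501\right) + \frac{1}{-416641 + 0} = 501 \cdot 502 + \frac{1}{-416641} = 251502 - \frac{1}{416641} = \frac{104786044781}{416641}$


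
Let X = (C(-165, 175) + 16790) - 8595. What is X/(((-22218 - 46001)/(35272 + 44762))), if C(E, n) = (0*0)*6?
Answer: -655878630/68219 ≈ -9614.3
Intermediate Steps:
C(E, n) = 0 (C(E, n) = 0*6 = 0)
X = 8195 (X = (0 + 16790) - 8595 = 16790 - 8595 = 8195)
X/(((-22218 - 46001)/(35272 + 44762))) = 8195/(((-22218 - 46001)/(35272 + 44762))) = 8195/((-68219/80034)) = 8195/((-68219*1/80034)) = 8195/(-68219/80034) = 8195*(-80034/68219) = -655878630/68219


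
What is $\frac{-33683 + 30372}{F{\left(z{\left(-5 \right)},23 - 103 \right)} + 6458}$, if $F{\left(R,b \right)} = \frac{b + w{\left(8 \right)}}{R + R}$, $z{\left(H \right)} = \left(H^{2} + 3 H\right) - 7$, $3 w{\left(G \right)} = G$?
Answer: $- \frac{29799}{58006} \approx -0.51372$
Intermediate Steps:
$w{\left(G \right)} = \frac{G}{3}$
$z{\left(H \right)} = -7 + H^{2} + 3 H$
$F{\left(R,b \right)} = \frac{\frac{8}{3} + b}{2 R}$ ($F{\left(R,b \right)} = \frac{b + \frac{1}{3} \cdot 8}{R + R} = \frac{b + \frac{8}{3}}{2 R} = \left(\frac{8}{3} + b\right) \frac{1}{2 R} = \frac{\frac{8}{3} + b}{2 R}$)
$\frac{-33683 + 30372}{F{\left(z{\left(-5 \right)},23 - 103 \right)} + 6458} = \frac{-33683 + 30372}{\frac{8 + 3 \left(23 - 103\right)}{6 \left(-7 + \left(-5\right)^{2} + 3 \left(-5\right)\right)} + 6458} = - \frac{3311}{\frac{8 + 3 \left(23 - 103\right)}{6 \left(-7 + 25 - 15\right)} + 6458} = - \frac{3311}{\frac{8 + 3 \left(-80\right)}{6 \cdot 3} + 6458} = - \frac{3311}{\frac{1}{6} \cdot \frac{1}{3} \left(8 - 240\right) + 6458} = - \frac{3311}{\frac{1}{6} \cdot \frac{1}{3} \left(-232\right) + 6458} = - \frac{3311}{- \frac{116}{9} + 6458} = - \frac{3311}{\frac{58006}{9}} = \left(-3311\right) \frac{9}{58006} = - \frac{29799}{58006}$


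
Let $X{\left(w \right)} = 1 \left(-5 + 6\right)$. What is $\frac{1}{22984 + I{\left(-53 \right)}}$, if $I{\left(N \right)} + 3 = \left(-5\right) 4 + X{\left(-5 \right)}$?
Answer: $\frac{1}{22962} \approx 4.355 \cdot 10^{-5}$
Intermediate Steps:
$X{\left(w \right)} = 1$ ($X{\left(w \right)} = 1 \cdot 1 = 1$)
$I{\left(N \right)} = -22$ ($I{\left(N \right)} = -3 + \left(\left(-5\right) 4 + 1\right) = -3 + \left(-20 + 1\right) = -3 - 19 = -22$)
$\frac{1}{22984 + I{\left(-53 \right)}} = \frac{1}{22984 - 22} = \frac{1}{22962}$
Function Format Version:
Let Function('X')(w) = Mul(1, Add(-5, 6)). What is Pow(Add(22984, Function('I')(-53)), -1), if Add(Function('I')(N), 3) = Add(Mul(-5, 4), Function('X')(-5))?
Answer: Rational(1, 22962) ≈ 4.3550e-5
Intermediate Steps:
Function('X')(w) = 1 (Function('X')(w) = Mul(1, 1) = 1)
Function('I')(N) = -22 (Function('I')(N) = Add(-3, Add(Mul(-5, 4), 1)) = Add(-3, Add(-20, 1)) = Add(-3, -19) = -22)
Pow(Add(22984, Function('I')(-53)), -1) = Pow(Add(22984, -22), -1) = Pow(22962, -1) = Rational(1, 22962)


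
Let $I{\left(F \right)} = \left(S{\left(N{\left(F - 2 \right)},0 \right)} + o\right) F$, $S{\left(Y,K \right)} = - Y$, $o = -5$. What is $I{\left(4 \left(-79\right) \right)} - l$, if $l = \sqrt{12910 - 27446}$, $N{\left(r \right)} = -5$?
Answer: $- 2 i \sqrt{3634} \approx - 120.57 i$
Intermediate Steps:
$I{\left(F \right)} = 0$ ($I{\left(F \right)} = \left(\left(-1\right) \left(-5\right) - 5\right) F = \left(5 - 5\right) F = 0 F = 0$)
$l = 2 i \sqrt{3634}$ ($l = \sqrt{-14536} = 2 i \sqrt{3634} \approx 120.57 i$)
$I{\left(4 \left(-79\right) \right)} - l = 0 - 2 i \sqrt{3634} = - 2 i \sqrt{3634}$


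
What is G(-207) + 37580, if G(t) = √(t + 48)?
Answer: 37580 + I*√159 ≈ 37580.0 + 12.61*I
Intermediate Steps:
G(t) = √(48 + t)
G(-207) + 37580 = √(48 - 207) + 37580 = √(-159) + 37580 = I*√159 + 37580 = 37580 + I*√159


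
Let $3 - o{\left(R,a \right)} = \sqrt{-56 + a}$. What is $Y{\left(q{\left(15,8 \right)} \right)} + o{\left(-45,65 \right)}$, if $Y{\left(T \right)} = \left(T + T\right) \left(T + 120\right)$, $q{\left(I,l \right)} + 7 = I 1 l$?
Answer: $52658$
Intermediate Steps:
$q{\left(I,l \right)} = -7 + I l$ ($q{\left(I,l \right)} = -7 + I 1 l = -7 + I l$)
$Y{\left(T \right)} = 2 T \left(120 + T\right)$
$o{\left(R,a \right)} = 3 - \sqrt{-56 + a}$
$Y{\left(q{\left(15,8 \right)} \right)} + o{\left(-45,65 \right)} = 2 \left(-7 + 15 \cdot 8\right) \left(120 + \left(-7 + 15 \cdot 8\right)\right) + \left(3 - \sqrt{-56 + 65}\right) = 2 \left(-7 + 120\right) \left(120 + \left(-7 + 120\right)\right) + \left(3 - \sqrt{9}\right) = 2 \cdot 113 \left(120 + 113\right) + \left(3 - 3\right) = 2 \cdot 113 \cdot 233 + \left(3 - 3\right) = 52658 + 0 = 52658$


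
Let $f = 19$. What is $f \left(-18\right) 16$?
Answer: $-5472$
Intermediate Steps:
$f \left(-18\right) 16 = 19 \left(-18\right) 16 = \left(-342\right) 16 = -5472$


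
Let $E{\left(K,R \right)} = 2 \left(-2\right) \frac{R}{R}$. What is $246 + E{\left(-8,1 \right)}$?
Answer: $242$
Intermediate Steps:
$E{\left(K,R \right)} = -4$ ($E{\left(K,R \right)} = \left(-4\right) 1 = -4$)
$246 + E{\left(-8,1 \right)} = 246 - 4 = 242$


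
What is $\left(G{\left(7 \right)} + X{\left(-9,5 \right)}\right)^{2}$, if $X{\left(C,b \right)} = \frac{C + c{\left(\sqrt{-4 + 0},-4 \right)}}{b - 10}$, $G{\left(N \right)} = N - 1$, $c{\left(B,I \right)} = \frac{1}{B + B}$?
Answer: $\frac{\left(156 + i\right)^{2}}{400} \approx 60.838 + 0.78 i$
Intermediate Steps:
$c{\left(B,I \right)} = \frac{1}{2 B}$
$G{\left(N \right)} = -1 + N$
$X{\left(C,b \right)} = \frac{C - \frac{i}{4}}{-10 + b}$ ($X{\left(C,b \right)} = \frac{C + \frac{1}{2 \sqrt{-4 + 0}}}{b - 10} = \frac{C + \frac{1}{2 \sqrt{-4}}}{-10 + b} = \frac{C + \frac{1}{2 \cdot 2 i}}{-10 + b} = \frac{C + \frac{\left(- \frac{1}{2}\right) i}{2}}{-10 + b} = \frac{C - \frac{i}{4}}{-10 + b}$)
$\left(G{\left(7 \right)} + X{\left(-9,5 \right)}\right)^{2} = \left(\left(-1 + 7\right) + \frac{-9 - \frac{i}{4}}{-10 + 5}\right)^{2} = \left(6 + \frac{-9 - \frac{i}{4}}{-5}\right)^{2} = \left(6 - \frac{-9 - \frac{i}{4}}{5}\right)^{2} = \left(6 + \left(\frac{9}{5} + \frac{i}{20}\right)\right)^{2} = \left(\frac{39}{5} + \frac{i}{20}\right)^{2}$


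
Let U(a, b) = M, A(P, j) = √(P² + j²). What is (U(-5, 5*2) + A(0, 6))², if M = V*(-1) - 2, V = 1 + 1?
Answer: 4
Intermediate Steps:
V = 2
M = -4 (M = 2*(-1) - 2 = -2 - 2 = -4)
U(a, b) = -4
(U(-5, 5*2) + A(0, 6))² = (-4 + √(0² + 6²))² = (-4 + √(0 + 36))² = (-4 + √36)² = (-4 + 6)² = 2² = 4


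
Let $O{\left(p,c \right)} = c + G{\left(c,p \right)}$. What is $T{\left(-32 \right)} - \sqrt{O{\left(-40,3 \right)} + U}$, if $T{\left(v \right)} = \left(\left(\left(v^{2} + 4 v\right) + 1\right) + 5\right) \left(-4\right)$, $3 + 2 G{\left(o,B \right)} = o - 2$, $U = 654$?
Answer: $-3608 - 4 \sqrt{41} \approx -3633.6$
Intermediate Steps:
$G{\left(o,B \right)} = - \frac{5}{2} + \frac{o}{2}$ ($G{\left(o,B \right)} = - \frac{3}{2} + \frac{o - 2}{2} = - \frac{3}{2} + \frac{-2 + o}{2} = - \frac{3}{2} + \left(-1 + \frac{o}{2}\right) = - \frac{5}{2} + \frac{o}{2}$)
$O{\left(p,c \right)} = - \frac{5}{2} + \frac{3 c}{2}$ ($O{\left(p,c \right)} = c + \left(- \frac{5}{2} + \frac{c}{2}\right) = - \frac{5}{2} + \frac{3 c}{2}$)
$T{\left(v \right)} = -24 - 16 v - 4 v^{2}$ ($T{\left(v \right)} = \left(\left(1 + v^{2} + 4 v\right) + 5\right) \left(-4\right) = \left(6 + v^{2} + 4 v\right) \left(-4\right) = -24 - 16 v - 4 v^{2}$)
$T{\left(-32 \right)} - \sqrt{O{\left(-40,3 \right)} + U} = \left(-24 - -512 - 4 \left(-32\right)^{2}\right) - \sqrt{\left(- \frac{5}{2} + \frac{3}{2} \cdot 3\right) + 654} = \left(-24 + 512 - 4096\right) - \sqrt{\left(- \frac{5}{2} + \frac{9}{2}\right) + 654} = \left(-24 + 512 - 4096\right) - \sqrt{2 + 654} = -3608 - \sqrt{656} = -3608 - 4 \sqrt{41}$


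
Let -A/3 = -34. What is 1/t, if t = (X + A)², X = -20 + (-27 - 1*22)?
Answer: 1/1089 ≈ 0.00091827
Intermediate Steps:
A = 102 (A = -3*(-34) = 102)
X = -69 (X = -20 + (-27 - 22) = -20 - 49 = -69)
t = 1089 (t = (-69 + 102)² = 33² = 1089)
1/t = 1/1089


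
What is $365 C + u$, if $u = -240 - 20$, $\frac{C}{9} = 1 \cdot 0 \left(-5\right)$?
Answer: $-260$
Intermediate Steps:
$C = 0$ ($C = 9 \cdot 1 \cdot 0 \left(-5\right) = 9 \cdot 0 \left(-5\right) = 9 \cdot 0 = 0$)
$u = -260$ ($u = -240 - 20 = -260$)
$365 C + u = 365 \cdot 0 - 260 = 0 - 260 = -260$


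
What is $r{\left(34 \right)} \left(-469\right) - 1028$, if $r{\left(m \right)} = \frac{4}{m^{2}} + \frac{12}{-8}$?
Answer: $- \frac{188499}{578} \approx -326.12$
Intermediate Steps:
$r{\left(m \right)} = - \frac{3}{2} + \frac{4}{m^{2}}$ ($r{\left(m \right)} = \frac{4}{m^{2}} + 12 \left(- \frac{1}{8}\right) = \frac{4}{m^{2}} - \frac{3}{2} = - \frac{3}{2} + \frac{4}{m^{2}}$)
$r{\left(34 \right)} \left(-469\right) - 1028 = \left(- \frac{3}{2} + \frac{4}{1156}\right) \left(-469\right) - 1028 = \left(- \frac{3}{2} + 4 \cdot \frac{1}{1156}\right) \left(-469\right) - 1028 = \left(- \frac{3}{2} + \frac{1}{289}\right) \left(-469\right) - 1028 = \left(- \frac{865}{578}\right) \left(-469\right) - 1028 = \frac{405685}{578} - 1028 = - \frac{188499}{578}$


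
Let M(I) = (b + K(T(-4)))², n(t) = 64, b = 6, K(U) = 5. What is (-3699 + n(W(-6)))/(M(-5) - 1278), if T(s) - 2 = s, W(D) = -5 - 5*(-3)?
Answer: 3635/1157 ≈ 3.1417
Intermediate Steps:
W(D) = 10 (W(D) = -5 + 15 = 10)
T(s) = 2 + s
M(I) = 121 (M(I) = (6 + 5)² = 11² = 121)
(-3699 + n(W(-6)))/(M(-5) - 1278) = (-3699 + 64)/(121 - 1278) = -3635/(-1157) = -3635*(-1/1157) = 3635/1157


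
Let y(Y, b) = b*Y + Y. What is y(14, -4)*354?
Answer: -14868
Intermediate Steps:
y(Y, b) = Y + Y*b (y(Y, b) = Y*b + Y = Y + Y*b)
y(14, -4)*354 = (14*(1 - 4))*354 = (14*(-3))*354 = -42*354 = -14868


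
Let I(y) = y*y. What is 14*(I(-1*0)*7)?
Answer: 0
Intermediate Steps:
I(y) = y**2
14*(I(-1*0)*7) = 14*((-1*0)**2*7) = 14*(0**2*7) = 14*(0*7) = 14*0 = 0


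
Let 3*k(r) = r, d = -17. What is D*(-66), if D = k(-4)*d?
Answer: -1496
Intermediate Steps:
k(r) = r/3
D = 68/3 (D = ((⅓)*(-4))*(-17) = -4/3*(-17) = 68/3 ≈ 22.667)
D*(-66) = (68/3)*(-66) = -1496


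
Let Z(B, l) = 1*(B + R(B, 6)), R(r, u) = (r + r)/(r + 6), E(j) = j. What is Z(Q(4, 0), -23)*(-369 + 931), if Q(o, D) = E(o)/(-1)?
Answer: -4496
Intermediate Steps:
Q(o, D) = -o (Q(o, D) = o/(-1) = o*(-1) = -o)
R(r, u) = 2*r/(6 + r) (R(r, u) = (2*r)/(6 + r) = 2*r/(6 + r))
Z(B, l) = B + 2*B/(6 + B) (Z(B, l) = 1*(B + 2*B/(6 + B)) = B + 2*B/(6 + B))
Z(Q(4, 0), -23)*(-369 + 931) = ((-1*4)*(8 - 1*4)/(6 - 1*4))*(-369 + 931) = -4*(8 - 4)/(6 - 4)*562 = -4*4/2*562 = -4*½*4*562 = -8*562 = -4496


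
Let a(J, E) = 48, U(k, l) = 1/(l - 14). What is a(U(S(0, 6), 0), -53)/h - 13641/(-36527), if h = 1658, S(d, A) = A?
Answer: 12185037/30280883 ≈ 0.40240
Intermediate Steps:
U(k, l) = 1/(-14 + l)
a(U(S(0, 6), 0), -53)/h - 13641/(-36527) = 48/1658 - 13641/(-36527) = 48*(1/1658) - 13641*(-1/36527) = 24/829 + 13641/36527 = 12185037/30280883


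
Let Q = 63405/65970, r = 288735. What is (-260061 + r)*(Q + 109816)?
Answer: 2308137501105/733 ≈ 3.1489e+9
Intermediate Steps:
Q = 1409/1466 (Q = 63405*(1/65970) = 1409/1466 ≈ 0.96112)
(-260061 + r)*(Q + 109816) = (-260061 + 288735)*(1409/1466 + 109816) = 28674*(160991665/1466) = 2308137501105/733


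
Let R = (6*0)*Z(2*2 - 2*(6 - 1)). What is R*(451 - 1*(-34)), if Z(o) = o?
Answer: 0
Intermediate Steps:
R = 0 (R = (6*0)*(2*2 - 2*(6 - 1)) = 0*(4 - 2*5) = 0*(4 - 10) = 0*(-6) = 0)
R*(451 - 1*(-34)) = 0*(451 - 1*(-34)) = 0*(451 + 34) = 0*485 = 0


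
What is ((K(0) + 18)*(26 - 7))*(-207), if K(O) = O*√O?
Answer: -70794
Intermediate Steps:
K(O) = O^(3/2)
((K(0) + 18)*(26 - 7))*(-207) = ((0^(3/2) + 18)*(26 - 7))*(-207) = ((0 + 18)*19)*(-207) = (18*19)*(-207) = 342*(-207) = -70794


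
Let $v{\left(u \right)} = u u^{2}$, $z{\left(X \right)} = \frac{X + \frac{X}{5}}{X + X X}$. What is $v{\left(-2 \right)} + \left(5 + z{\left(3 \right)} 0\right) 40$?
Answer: $192$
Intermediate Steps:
$z{\left(X \right)} = \frac{6 X}{5 \left(X + X^{2}\right)}$ ($z{\left(X \right)} = \frac{X + X \frac{1}{5}}{X + X^{2}} = \frac{X + \frac{X}{5}}{X + X^{2}} = \frac{\frac{6}{5} X}{X + X^{2}} = \frac{6 X}{5 \left(X + X^{2}\right)}$)
$v{\left(u \right)} = u^{3}$
$v{\left(-2 \right)} + \left(5 + z{\left(3 \right)} 0\right) 40 = \left(-2\right)^{3} + \left(5 + \frac{6}{5 \left(1 + 3\right)} 0\right) 40 = -8 + \left(5 + \frac{6}{5 \cdot 4} \cdot 0\right) 40 = -8 + \left(5 + \frac{6}{5} \cdot \frac{1}{4} \cdot 0\right) 40 = -8 + \left(5 + \frac{3}{10} \cdot 0\right) 40 = -8 + \left(5 + 0\right) 40 = -8 + 5 \cdot 40 = -8 + 200 = 192$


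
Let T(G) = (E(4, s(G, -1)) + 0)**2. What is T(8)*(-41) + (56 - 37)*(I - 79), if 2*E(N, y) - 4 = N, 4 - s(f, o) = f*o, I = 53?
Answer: -1150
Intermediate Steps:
s(f, o) = 4 - f*o
E(N, y) = 2 + N/2
T(G) = 16 (T(G) = ((2 + (1/2)*4) + 0)**2 = ((2 + 2) + 0)**2 = (4 + 0)**2 = 4**2 = 16)
T(8)*(-41) + (56 - 37)*(I - 79) = 16*(-41) + (56 - 37)*(53 - 79) = -656 + 19*(-26) = -656 - 494 = -1150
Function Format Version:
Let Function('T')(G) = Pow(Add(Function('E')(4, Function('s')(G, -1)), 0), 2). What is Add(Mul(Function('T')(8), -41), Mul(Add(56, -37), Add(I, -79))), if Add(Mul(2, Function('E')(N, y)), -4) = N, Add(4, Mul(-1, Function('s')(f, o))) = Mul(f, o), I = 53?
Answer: -1150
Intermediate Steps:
Function('s')(f, o) = Add(4, Mul(-1, f, o)) (Function('s')(f, o) = Add(4, Mul(-1, Mul(f, o))) = Add(4, Mul(-1, f, o)))
Function('E')(N, y) = Add(2, Mul(Rational(1, 2), N))
Function('T')(G) = 16 (Function('T')(G) = Pow(Add(Add(2, Mul(Rational(1, 2), 4)), 0), 2) = Pow(Add(Add(2, 2), 0), 2) = Pow(Add(4, 0), 2) = Pow(4, 2) = 16)
Add(Mul(Function('T')(8), -41), Mul(Add(56, -37), Add(I, -79))) = Add(Mul(16, -41), Mul(Add(56, -37), Add(53, -79))) = Add(-656, Mul(19, -26)) = Add(-656, -494) = -1150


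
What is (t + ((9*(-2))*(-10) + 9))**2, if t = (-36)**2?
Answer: 2205225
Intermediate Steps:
t = 1296
(t + ((9*(-2))*(-10) + 9))**2 = (1296 + ((9*(-2))*(-10) + 9))**2 = (1296 + (-18*(-10) + 9))**2 = (1296 + (180 + 9))**2 = (1296 + 189)**2 = 1485**2 = 2205225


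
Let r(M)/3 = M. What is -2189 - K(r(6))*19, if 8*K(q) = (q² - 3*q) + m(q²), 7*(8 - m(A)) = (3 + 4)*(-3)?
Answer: -22851/8 ≈ -2856.4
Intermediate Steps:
r(M) = 3*M
m(A) = 11 (m(A) = 8 - (3 + 4)*(-3)/7 = 8 - (-3) = 8 - ⅐*(-21) = 8 + 3 = 11)
K(q) = 11/8 - 3*q/8 + q²/8 (K(q) = ((q² - 3*q) + 11)/8 = (11 + q² - 3*q)/8 = 11/8 - 3*q/8 + q²/8)
-2189 - K(r(6))*19 = -2189 - (11/8 - 9*6/8 + (3*6)²/8)*19 = -2189 - (11/8 - 3/8*18 + (⅛)*18²)*19 = -2189 - (11/8 - 27/4 + (⅛)*324)*19 = -2189 - (11/8 - 27/4 + 81/2)*19 = -2189 - 281*19/8 = -2189 - 1*5339/8 = -2189 - 5339/8 = -22851/8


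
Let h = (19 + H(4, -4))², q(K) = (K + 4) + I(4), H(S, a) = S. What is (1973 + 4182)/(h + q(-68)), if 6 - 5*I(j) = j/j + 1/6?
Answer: 184650/13979 ≈ 13.209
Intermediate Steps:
I(j) = 29/30 (I(j) = 6/5 - (j/j + 1/6)/5 = 6/5 - (1 + 1*(⅙))/5 = 6/5 - (1 + ⅙)/5 = 6/5 - ⅕*7/6 = 6/5 - 7/30 = 29/30)
q(K) = 149/30 + K (q(K) = (K + 4) + 29/30 = (4 + K) + 29/30 = 149/30 + K)
h = 529 (h = (19 + 4)² = 23² = 529)
(1973 + 4182)/(h + q(-68)) = (1973 + 4182)/(529 + (149/30 - 68)) = 6155/(529 - 1891/30) = 6155/(13979/30) = 6155*(30/13979) = 184650/13979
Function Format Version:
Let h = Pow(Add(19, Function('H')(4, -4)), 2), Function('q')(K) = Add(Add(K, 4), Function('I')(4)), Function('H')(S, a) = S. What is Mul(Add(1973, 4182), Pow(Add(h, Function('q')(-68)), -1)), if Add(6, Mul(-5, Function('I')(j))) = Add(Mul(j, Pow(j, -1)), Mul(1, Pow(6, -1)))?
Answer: Rational(184650, 13979) ≈ 13.209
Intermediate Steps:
Function('I')(j) = Rational(29, 30) (Function('I')(j) = Add(Rational(6, 5), Mul(Rational(-1, 5), Add(Mul(j, Pow(j, -1)), Mul(1, Pow(6, -1))))) = Add(Rational(6, 5), Mul(Rational(-1, 5), Add(1, Mul(1, Rational(1, 6))))) = Add(Rational(6, 5), Mul(Rational(-1, 5), Add(1, Rational(1, 6)))) = Add(Rational(6, 5), Mul(Rational(-1, 5), Rational(7, 6))) = Add(Rational(6, 5), Rational(-7, 30)) = Rational(29, 30))
Function('q')(K) = Add(Rational(149, 30), K) (Function('q')(K) = Add(Add(K, 4), Rational(29, 30)) = Add(Add(4, K), Rational(29, 30)) = Add(Rational(149, 30), K))
h = 529 (h = Pow(Add(19, 4), 2) = Pow(23, 2) = 529)
Mul(Add(1973, 4182), Pow(Add(h, Function('q')(-68)), -1)) = Mul(Add(1973, 4182), Pow(Add(529, Add(Rational(149, 30), -68)), -1)) = Mul(6155, Pow(Add(529, Rational(-1891, 30)), -1)) = Mul(6155, Pow(Rational(13979, 30), -1)) = Mul(6155, Rational(30, 13979)) = Rational(184650, 13979)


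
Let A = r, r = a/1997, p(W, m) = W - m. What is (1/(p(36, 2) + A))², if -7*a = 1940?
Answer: 195412441/224056435716 ≈ 0.00087216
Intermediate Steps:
a = -1940/7 (a = -⅐*1940 = -1940/7 ≈ -277.14)
r = -1940/13979 (r = -1940/7/1997 = -1940/7*1/1997 = -1940/13979 ≈ -0.13878)
A = -1940/13979 ≈ -0.13878
(1/(p(36, 2) + A))² = (1/((36 - 1*2) - 1940/13979))² = (1/((36 - 2) - 1940/13979))² = (1/(34 - 1940/13979))² = (1/(473346/13979))² = (13979/473346)² = 195412441/224056435716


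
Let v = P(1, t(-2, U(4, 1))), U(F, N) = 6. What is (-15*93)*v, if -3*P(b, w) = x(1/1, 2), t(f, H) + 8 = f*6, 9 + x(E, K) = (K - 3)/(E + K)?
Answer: -4340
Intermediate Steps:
x(E, K) = -9 + (-3 + K)/(E + K) (x(E, K) = -9 + (K - 3)/(E + K) = -9 + (-3 + K)/(E + K))
t(f, H) = -8 + 6*f (t(f, H) = -8 + f*6 = -8 + 6*f)
P(b, w) = 28/9 (P(b, w) = -(-3 - 9/1 - 8*2)/(3*(1/1 + 2)) = -(-3 - 9*1 - 16)/(3*(1 + 2)) = -(-3 - 9 - 16)/(3*3) = -(-28)/9 = -⅓*(-28/3) = 28/9)
v = 28/9 ≈ 3.1111
(-15*93)*v = -15*93*(28/9) = -1395*28/9 = -4340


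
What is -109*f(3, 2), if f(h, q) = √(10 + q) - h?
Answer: 327 - 218*√3 ≈ -50.587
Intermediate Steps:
-109*f(3, 2) = -109*(√(10 + 2) - 1*3) = -109*(√12 - 3) = -109*(2*√3 - 3) = -109*(-3 + 2*√3) = 327 - 218*√3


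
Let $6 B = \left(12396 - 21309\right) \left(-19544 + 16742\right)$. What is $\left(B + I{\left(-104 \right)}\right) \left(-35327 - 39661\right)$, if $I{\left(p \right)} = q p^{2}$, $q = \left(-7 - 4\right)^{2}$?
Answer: $-410267371716$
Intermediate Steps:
$B = 4162371$ ($B = \frac{\left(12396 - 21309\right) \left(-19544 + 16742\right)}{6} = \frac{\left(-8913\right) \left(-2802\right)}{6} = \frac{1}{6} \cdot 24974226 = 4162371$)
$q = 121$ ($q = \left(-11\right)^{2} = 121$)
$I{\left(p \right)} = 121 p^{2}$
$\left(B + I{\left(-104 \right)}\right) \left(-35327 - 39661\right) = \left(4162371 + 121 \left(-104\right)^{2}\right) \left(-35327 - 39661\right) = \left(4162371 + 121 \cdot 10816\right) \left(-74988\right) = \left(4162371 + 1308736\right) \left(-74988\right) = 5471107 \left(-74988\right) = -410267371716$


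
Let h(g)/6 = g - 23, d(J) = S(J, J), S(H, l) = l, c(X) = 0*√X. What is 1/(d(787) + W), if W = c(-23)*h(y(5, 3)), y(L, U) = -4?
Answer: 1/787 ≈ 0.0012706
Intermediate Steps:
c(X) = 0
d(J) = J
h(g) = -138 + 6*g (h(g) = 6*(g - 23) = 6*(-23 + g) = -138 + 6*g)
W = 0 (W = 0*(-138 + 6*(-4)) = 0*(-138 - 24) = 0*(-162) = 0)
1/(d(787) + W) = 1/(787 + 0) = 1/787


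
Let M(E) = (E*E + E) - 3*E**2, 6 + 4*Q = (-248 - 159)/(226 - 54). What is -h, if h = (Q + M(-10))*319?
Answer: 46548161/688 ≈ 67657.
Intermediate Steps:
Q = -1439/688 (Q = -3/2 + ((-248 - 159)/(226 - 54))/4 = -3/2 + (-407/172)/4 = -3/2 + (-407*1/172)/4 = -3/2 + (1/4)*(-407/172) = -3/2 - 407/688 = -1439/688 ≈ -2.0916)
M(E) = E - 2*E**2 (M(E) = (E**2 + E) - 3*E**2 = (E + E**2) - 3*E**2 = E - 2*E**2)
h = -46548161/688 (h = (-1439/688 - 10*(1 - 2*(-10)))*319 = (-1439/688 - 10*(1 + 20))*319 = (-1439/688 - 10*21)*319 = (-1439/688 - 210)*319 = -145919/688*319 = -46548161/688 ≈ -67657.)
-h = -1*(-46548161/688) = 46548161/688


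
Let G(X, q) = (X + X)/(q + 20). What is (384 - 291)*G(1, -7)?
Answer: 186/13 ≈ 14.308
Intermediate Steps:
G(X, q) = 2*X/(20 + q) (G(X, q) = (2*X)/(20 + q) = 2*X/(20 + q))
(384 - 291)*G(1, -7) = (384 - 291)*(2*1/(20 - 7)) = 93*(2*1/13) = 93*(2*1*(1/13)) = 93*(2/13) = 186/13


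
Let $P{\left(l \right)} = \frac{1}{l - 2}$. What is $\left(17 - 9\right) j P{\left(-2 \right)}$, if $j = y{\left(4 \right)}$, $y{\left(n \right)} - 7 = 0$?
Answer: $-14$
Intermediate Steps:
$y{\left(n \right)} = 7$ ($y{\left(n \right)} = 7 + 0 = 7$)
$j = 7$
$P{\left(l \right)} = \frac{1}{-2 + l}$
$\left(17 - 9\right) j P{\left(-2 \right)} = \frac{\left(17 - 9\right) 7}{-2 - 2} = \frac{8 \cdot 7}{-4} = 56 \left(- \frac{1}{4}\right) = -14$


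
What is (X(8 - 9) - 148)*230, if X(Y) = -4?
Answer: -34960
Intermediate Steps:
(X(8 - 9) - 148)*230 = (-4 - 148)*230 = -152*230 = -34960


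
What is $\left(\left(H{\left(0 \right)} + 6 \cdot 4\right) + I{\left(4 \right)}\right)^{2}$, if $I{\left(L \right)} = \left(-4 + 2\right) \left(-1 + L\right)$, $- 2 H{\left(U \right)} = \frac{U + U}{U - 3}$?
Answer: $324$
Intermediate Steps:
$H{\left(U \right)} = - \frac{U}{-3 + U}$ ($H{\left(U \right)} = - \frac{\left(U + U\right) \frac{1}{U - 3}}{2} = - \frac{2 U \frac{1}{-3 + U}}{2} = - \frac{U}{-3 + U}$)
$I{\left(L \right)} = 2 - 2 L$ ($I{\left(L \right)} = - 2 \left(-1 + L\right) = 2 - 2 L$)
$\left(\left(H{\left(0 \right)} + 6 \cdot 4\right) + I{\left(4 \right)}\right)^{2} = \left(\left(\left(-1\right) 0 \frac{1}{-3 + 0} + 6 \cdot 4\right) + \left(2 - 8\right)\right)^{2} = \left(\left(\left(-1\right) 0 \frac{1}{-3} + 24\right) + \left(2 - 8\right)\right)^{2} = \left(\left(\left(-1\right) 0 \left(- \frac{1}{3}\right) + 24\right) - 6\right)^{2} = \left(\left(0 + 24\right) - 6\right)^{2} = \left(24 - 6\right)^{2} = 18^{2} = 324$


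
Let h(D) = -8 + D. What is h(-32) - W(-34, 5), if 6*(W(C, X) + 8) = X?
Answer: -197/6 ≈ -32.833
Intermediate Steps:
W(C, X) = -8 + X/6
h(-32) - W(-34, 5) = (-8 - 32) - (-8 + (1/6)*5) = -40 - (-8 + 5/6) = -40 - 1*(-43/6) = -40 + 43/6 = -197/6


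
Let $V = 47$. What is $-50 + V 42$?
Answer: $1924$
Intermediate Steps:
$-50 + V 42 = -50 + 47 \cdot 42 = -50 + 1974 = 1924$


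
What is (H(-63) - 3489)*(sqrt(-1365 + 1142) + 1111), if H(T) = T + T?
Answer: -4016265 - 3615*I*sqrt(223) ≈ -4.0163e+6 - 53983.0*I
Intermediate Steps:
H(T) = 2*T
(H(-63) - 3489)*(sqrt(-1365 + 1142) + 1111) = (2*(-63) - 3489)*(sqrt(-1365 + 1142) + 1111) = (-126 - 3489)*(sqrt(-223) + 1111) = -3615*(I*sqrt(223) + 1111) = -3615*(1111 + I*sqrt(223)) = -4016265 - 3615*I*sqrt(223)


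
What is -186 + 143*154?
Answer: 21836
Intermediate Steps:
-186 + 143*154 = -186 + 22022 = 21836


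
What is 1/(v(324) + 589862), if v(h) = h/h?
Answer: 1/589863 ≈ 1.6953e-6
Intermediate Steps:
v(h) = 1
1/(v(324) + 589862) = 1/(1 + 589862) = 1/589863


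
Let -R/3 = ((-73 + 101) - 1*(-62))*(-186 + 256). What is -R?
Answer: 18900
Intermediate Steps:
R = -18900 (R = -3*((-73 + 101) - 1*(-62))*(-186 + 256) = -3*(28 + 62)*70 = -270*70 = -3*6300 = -18900)
-R = -1*(-18900) = 18900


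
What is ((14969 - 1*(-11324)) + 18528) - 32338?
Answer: 12483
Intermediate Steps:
((14969 - 1*(-11324)) + 18528) - 32338 = ((14969 + 11324) + 18528) - 32338 = (26293 + 18528) - 32338 = 44821 - 32338 = 12483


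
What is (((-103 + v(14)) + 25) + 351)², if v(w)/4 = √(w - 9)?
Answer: 74609 + 2184*√5 ≈ 79493.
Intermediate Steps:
v(w) = 4*√(-9 + w) (v(w) = 4*√(w - 9) = 4*√(-9 + w))
(((-103 + v(14)) + 25) + 351)² = (((-103 + 4*√(-9 + 14)) + 25) + 351)² = (((-103 + 4*√5) + 25) + 351)² = ((-78 + 4*√5) + 351)² = (273 + 4*√5)²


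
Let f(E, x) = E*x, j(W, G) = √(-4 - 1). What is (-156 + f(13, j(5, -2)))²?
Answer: 23491 - 4056*I*√5 ≈ 23491.0 - 9069.5*I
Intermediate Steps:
j(W, G) = I*√5 (j(W, G) = √(-5) = I*√5)
(-156 + f(13, j(5, -2)))² = (-156 + 13*(I*√5))² = (-156 + 13*I*√5)²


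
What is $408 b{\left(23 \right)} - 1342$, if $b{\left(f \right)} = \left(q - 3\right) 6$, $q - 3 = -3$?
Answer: $-8686$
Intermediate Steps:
$q = 0$ ($q = 3 - 3 = 0$)
$b{\left(f \right)} = -18$ ($b{\left(f \right)} = \left(0 - 3\right) 6 = \left(-3\right) 6 = -18$)
$408 b{\left(23 \right)} - 1342 = 408 \left(-18\right) - 1342 = -7344 - 1342 = -8686$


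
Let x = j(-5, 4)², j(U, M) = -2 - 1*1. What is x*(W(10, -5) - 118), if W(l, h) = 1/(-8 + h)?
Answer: -13815/13 ≈ -1062.7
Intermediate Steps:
j(U, M) = -3 (j(U, M) = -2 - 1 = -3)
x = 9 (x = (-3)² = 9)
x*(W(10, -5) - 118) = 9*(1/(-8 - 5) - 118) = 9*(1/(-13) - 118) = 9*(-1/13 - 118) = 9*(-1535/13) = -13815/13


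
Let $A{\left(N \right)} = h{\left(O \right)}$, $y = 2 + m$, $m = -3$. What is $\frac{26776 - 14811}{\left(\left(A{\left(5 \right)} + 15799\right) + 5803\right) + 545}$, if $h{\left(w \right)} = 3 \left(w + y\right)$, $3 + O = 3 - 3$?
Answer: $\frac{2393}{4427} \approx 0.54055$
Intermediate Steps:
$y = -1$ ($y = 2 - 3 = -1$)
$O = -3$ ($O = -3 + \left(3 - 3\right) = -3 + 0 = -3$)
$h{\left(w \right)} = -3 + 3 w$ ($h{\left(w \right)} = 3 \left(w - 1\right) = 3 \left(-1 + w\right) = -3 + 3 w$)
$A{\left(N \right)} = -12$ ($A{\left(N \right)} = -3 + 3 \left(-3\right) = -3 - 9 = -12$)
$\frac{26776 - 14811}{\left(\left(A{\left(5 \right)} + 15799\right) + 5803\right) + 545} = \frac{26776 - 14811}{\left(\left(-12 + 15799\right) + 5803\right) + 545} = \frac{11965}{\left(15787 + 5803\right) + 545} = \frac{11965}{21590 + 545} = \frac{11965}{22135} = 11965 \cdot \frac{1}{22135} = \frac{2393}{4427}$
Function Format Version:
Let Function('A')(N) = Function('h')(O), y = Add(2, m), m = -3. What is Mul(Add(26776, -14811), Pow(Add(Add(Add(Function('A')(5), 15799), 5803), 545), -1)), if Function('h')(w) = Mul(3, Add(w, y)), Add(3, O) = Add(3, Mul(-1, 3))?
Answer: Rational(2393, 4427) ≈ 0.54055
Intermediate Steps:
y = -1 (y = Add(2, -3) = -1)
O = -3 (O = Add(-3, Add(3, Mul(-1, 3))) = Add(-3, Add(3, -3)) = Add(-3, 0) = -3)
Function('h')(w) = Add(-3, Mul(3, w)) (Function('h')(w) = Mul(3, Add(w, -1)) = Mul(3, Add(-1, w)) = Add(-3, Mul(3, w)))
Function('A')(N) = -12 (Function('A')(N) = Add(-3, Mul(3, -3)) = Add(-3, -9) = -12)
Mul(Add(26776, -14811), Pow(Add(Add(Add(Function('A')(5), 15799), 5803), 545), -1)) = Mul(Add(26776, -14811), Pow(Add(Add(Add(-12, 15799), 5803), 545), -1)) = Mul(11965, Pow(Add(Add(15787, 5803), 545), -1)) = Mul(11965, Pow(Add(21590, 545), -1)) = Mul(11965, Pow(22135, -1)) = Mul(11965, Rational(1, 22135)) = Rational(2393, 4427)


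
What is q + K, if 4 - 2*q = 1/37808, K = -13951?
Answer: -1054767585/75616 ≈ -13949.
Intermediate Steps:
q = 151231/75616 (q = 2 - ½/37808 = 2 - ½*1/37808 = 2 - 1/75616 = 151231/75616 ≈ 2.0000)
q + K = 151231/75616 - 13951 = -1054767585/75616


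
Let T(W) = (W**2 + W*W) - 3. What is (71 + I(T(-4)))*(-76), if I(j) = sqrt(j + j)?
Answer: -5396 - 76*sqrt(58) ≈ -5974.8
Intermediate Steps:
T(W) = -3 + 2*W**2 (T(W) = (W**2 + W**2) - 3 = 2*W**2 - 3 = -3 + 2*W**2)
I(j) = sqrt(2)*sqrt(j) (I(j) = sqrt(2*j) = sqrt(2)*sqrt(j))
(71 + I(T(-4)))*(-76) = (71 + sqrt(2)*sqrt(-3 + 2*(-4)**2))*(-76) = (71 + sqrt(2)*sqrt(-3 + 2*16))*(-76) = (71 + sqrt(2)*sqrt(-3 + 32))*(-76) = (71 + sqrt(2)*sqrt(29))*(-76) = (71 + sqrt(58))*(-76) = -5396 - 76*sqrt(58)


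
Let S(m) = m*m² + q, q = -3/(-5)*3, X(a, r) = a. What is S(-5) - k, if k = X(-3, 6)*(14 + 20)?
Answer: -106/5 ≈ -21.200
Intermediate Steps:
q = 9/5 (q = -3*(-1)/5*3 = -3*(-⅕)*3 = (⅗)*3 = 9/5 ≈ 1.8000)
S(m) = 9/5 + m³ (S(m) = m*m² + 9/5 = m³ + 9/5 = 9/5 + m³)
k = -102 (k = -3*(14 + 20) = -3*34 = -102)
S(-5) - k = (9/5 + (-5)³) - 1*(-102) = (9/5 - 125) + 102 = -616/5 + 102 = -106/5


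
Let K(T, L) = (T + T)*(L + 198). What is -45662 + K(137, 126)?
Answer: 43114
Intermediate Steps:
K(T, L) = 2*T*(198 + L) (K(T, L) = (2*T)*(198 + L) = 2*T*(198 + L))
-45662 + K(137, 126) = -45662 + 2*137*(198 + 126) = -45662 + 2*137*324 = -45662 + 88776 = 43114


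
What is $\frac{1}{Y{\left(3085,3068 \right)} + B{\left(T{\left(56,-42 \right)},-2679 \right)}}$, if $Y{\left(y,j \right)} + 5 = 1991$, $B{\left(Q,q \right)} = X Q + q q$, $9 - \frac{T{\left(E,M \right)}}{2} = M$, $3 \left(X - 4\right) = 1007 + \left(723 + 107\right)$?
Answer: $\frac{1}{7241893} \approx 1.3809 \cdot 10^{-7}$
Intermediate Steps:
$X = \frac{1849}{3}$ ($X = 4 + \frac{1007 + \left(723 + 107\right)}{3} = 4 + \frac{1007 + 830}{3} = 4 + \frac{1}{3} \cdot 1837 = 4 + \frac{1837}{3} = \frac{1849}{3} \approx 616.33$)
$T{\left(E,M \right)} = 18 - 2 M$
$B{\left(Q,q \right)} = q^{2} + \frac{1849 Q}{3}$ ($B{\left(Q,q \right)} = \frac{1849 Q}{3} + q q = \frac{1849 Q}{3} + q^{2} = q^{2} + \frac{1849 Q}{3}$)
$Y{\left(y,j \right)} = 1986$ ($Y{\left(y,j \right)} = -5 + 1991 = 1986$)
$\frac{1}{Y{\left(3085,3068 \right)} + B{\left(T{\left(56,-42 \right)},-2679 \right)}} = \frac{1}{1986 + \left(\left(-2679\right)^{2} + \frac{1849 \left(18 - -84\right)}{3}\right)} = \frac{1}{1986 + \left(7177041 + \frac{1849 \left(18 + 84\right)}{3}\right)} = \frac{1}{1986 + \left(7177041 + \frac{1849}{3} \cdot 102\right)} = \frac{1}{1986 + \left(7177041 + 62866\right)} = \frac{1}{1986 + 7239907} = \frac{1}{7241893}$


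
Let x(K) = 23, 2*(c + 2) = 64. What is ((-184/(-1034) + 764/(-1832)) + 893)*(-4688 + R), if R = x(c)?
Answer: -986149683855/236786 ≈ -4.1647e+6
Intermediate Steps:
c = 30 (c = -2 + (1/2)*64 = -2 + 32 = 30)
R = 23
((-184/(-1034) + 764/(-1832)) + 893)*(-4688 + R) = ((-184/(-1034) + 764/(-1832)) + 893)*(-4688 + 23) = ((-184*(-1/1034) + 764*(-1/1832)) + 893)*(-4665) = ((92/517 - 191/458) + 893)*(-4665) = (-56611/236786 + 893)*(-4665) = (211393287/236786)*(-4665) = -986149683855/236786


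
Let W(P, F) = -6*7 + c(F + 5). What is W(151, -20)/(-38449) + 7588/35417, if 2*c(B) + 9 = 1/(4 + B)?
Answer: 3227394636/14979230563 ≈ 0.21546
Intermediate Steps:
c(B) = -9/2 + 1/(2*(4 + B))
W(P, F) = -42 + (-80 - 9*F)/(2*(9 + F)) (W(P, F) = -6*7 + (-35 - 9*(F + 5))/(2*(4 + (F + 5))) = -42 + (-35 - 9*(5 + F))/(2*(4 + (5 + F))) = -42 + (-35 + (-45 - 9*F))/(2*(9 + F)) = -42 + (-80 - 9*F)/(2*(9 + F)))
W(151, -20)/(-38449) + 7588/35417 = ((-836 - 93*(-20))/(2*(9 - 20)))/(-38449) + 7588/35417 = ((½)*(-836 + 1860)/(-11))*(-1/38449) + 7588*(1/35417) = ((½)*(-1/11)*1024)*(-1/38449) + 7588/35417 = -512/11*(-1/38449) + 7588/35417 = 512/422939 + 7588/35417 = 3227394636/14979230563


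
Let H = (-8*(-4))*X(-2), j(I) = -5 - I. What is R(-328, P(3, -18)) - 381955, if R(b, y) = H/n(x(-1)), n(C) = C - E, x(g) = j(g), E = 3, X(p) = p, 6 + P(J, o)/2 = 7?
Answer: -2673621/7 ≈ -3.8195e+5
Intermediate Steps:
P(J, o) = 2 (P(J, o) = -12 + 2*7 = -12 + 14 = 2)
x(g) = -5 - g
H = -64 (H = -8*(-4)*(-2) = 32*(-2) = -64)
n(C) = -3 + C (n(C) = C - 1*3 = C - 3 = -3 + C)
R(b, y) = 64/7 (R(b, y) = -64/(-3 + (-5 - 1*(-1))) = -64/(-3 + (-5 + 1)) = -64/(-3 - 4) = -64/(-7) = -64*(-⅐) = 64/7)
R(-328, P(3, -18)) - 381955 = 64/7 - 381955 = -2673621/7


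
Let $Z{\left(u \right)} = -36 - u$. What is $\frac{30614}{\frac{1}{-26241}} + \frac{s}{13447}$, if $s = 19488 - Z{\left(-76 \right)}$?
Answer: $- \frac{635443500290}{791} \approx -8.0334 \cdot 10^{8}$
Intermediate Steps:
$s = 19448$ ($s = 19488 - \left(-36 - -76\right) = 19488 - \left(-36 + 76\right) = 19488 - 40 = 19448$)
$\frac{30614}{\frac{1}{-26241}} + \frac{s}{13447} = \frac{30614}{\frac{1}{-26241}} + \frac{19448}{13447} = \frac{30614}{- \frac{1}{26241}} + 19448 \cdot \frac{1}{13447} = 30614 \left(-26241\right) + \frac{1144}{791} = -803341974 + \frac{1144}{791} = - \frac{635443500290}{791}$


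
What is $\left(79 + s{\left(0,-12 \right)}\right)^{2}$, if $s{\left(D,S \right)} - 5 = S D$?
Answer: $7056$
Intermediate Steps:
$s{\left(D,S \right)} = 5 + D S$ ($s{\left(D,S \right)} = 5 + S D = 5 + D S$)
$\left(79 + s{\left(0,-12 \right)}\right)^{2} = \left(79 + \left(5 + 0 \left(-12\right)\right)\right)^{2} = \left(79 + \left(5 + 0\right)\right)^{2} = \left(79 + 5\right)^{2} = 84^{2} = 7056$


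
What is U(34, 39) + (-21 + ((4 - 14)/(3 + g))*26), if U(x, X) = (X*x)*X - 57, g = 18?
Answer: 1084096/21 ≈ 51624.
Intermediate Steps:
U(x, X) = -57 + x*X² (U(x, X) = x*X² - 57 = -57 + x*X²)
U(34, 39) + (-21 + ((4 - 14)/(3 + g))*26) = (-57 + 34*39²) + (-21 + ((4 - 14)/(3 + 18))*26) = (-57 + 34*1521) + (-21 - 10/21*26) = (-57 + 51714) + (-21 - 10*1/21*26) = 51657 + (-21 - 10/21*26) = 51657 + (-21 - 260/21) = 51657 - 701/21 = 1084096/21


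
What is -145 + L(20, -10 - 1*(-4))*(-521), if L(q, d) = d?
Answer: 2981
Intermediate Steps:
-145 + L(20, -10 - 1*(-4))*(-521) = -145 + (-10 - 1*(-4))*(-521) = -145 + (-10 + 4)*(-521) = -145 - 6*(-521) = -145 + 3126 = 2981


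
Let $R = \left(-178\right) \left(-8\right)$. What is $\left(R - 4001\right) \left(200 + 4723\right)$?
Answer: $-12686571$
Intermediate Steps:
$R = 1424$
$\left(R - 4001\right) \left(200 + 4723\right) = \left(1424 - 4001\right) \left(200 + 4723\right) = \left(-2577\right) 4923 = -12686571$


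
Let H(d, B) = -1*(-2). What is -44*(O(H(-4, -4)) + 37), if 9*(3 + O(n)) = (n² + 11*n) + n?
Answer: -14696/9 ≈ -1632.9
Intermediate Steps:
H(d, B) = 2
O(n) = -3 + n²/9 + 4*n/3 (O(n) = -3 + ((n² + 11*n) + n)/9 = -3 + (n² + 12*n)/9 = -3 + (n²/9 + 4*n/3) = -3 + n²/9 + 4*n/3)
-44*(O(H(-4, -4)) + 37) = -44*((-3 + (⅑)*2² + (4/3)*2) + 37) = -44*((-3 + (⅑)*4 + 8/3) + 37) = -44*((-3 + 4/9 + 8/3) + 37) = -44*(⅑ + 37) = -44*334/9 = -14696/9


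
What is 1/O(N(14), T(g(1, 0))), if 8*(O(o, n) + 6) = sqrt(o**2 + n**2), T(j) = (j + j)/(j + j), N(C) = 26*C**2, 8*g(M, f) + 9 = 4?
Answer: 384/25966913 + 8*sqrt(25969217)/25966913 ≈ 0.0015848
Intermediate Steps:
g(M, f) = -5/8 (g(M, f) = -9/8 + (1/8)*4 = -9/8 + 1/2 = -5/8)
T(j) = 1 (T(j) = (2*j)/((2*j)) = (2*j)*(1/(2*j)) = 1)
O(o, n) = -6 + sqrt(n**2 + o**2)/8 (O(o, n) = -6 + sqrt(o**2 + n**2)/8 = -6 + sqrt(n**2 + o**2)/8)
1/O(N(14), T(g(1, 0))) = 1/(-6 + sqrt(1**2 + (26*14**2)**2)/8) = 1/(-6 + sqrt(1 + (26*196)**2)/8) = 1/(-6 + sqrt(1 + 5096**2)/8) = 1/(-6 + sqrt(1 + 25969216)/8) = 1/(-6 + sqrt(25969217)/8)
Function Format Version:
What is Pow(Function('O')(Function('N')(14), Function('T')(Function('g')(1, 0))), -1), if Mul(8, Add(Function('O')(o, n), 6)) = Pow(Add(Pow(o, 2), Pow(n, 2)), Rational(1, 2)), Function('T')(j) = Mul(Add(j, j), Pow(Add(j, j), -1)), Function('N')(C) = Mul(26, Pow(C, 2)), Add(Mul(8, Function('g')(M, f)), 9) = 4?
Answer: Add(Rational(384, 25966913), Mul(Rational(8, 25966913), Pow(25969217, Rational(1, 2)))) ≈ 0.0015848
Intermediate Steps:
Function('g')(M, f) = Rational(-5, 8) (Function('g')(M, f) = Add(Rational(-9, 8), Mul(Rational(1, 8), 4)) = Add(Rational(-9, 8), Rational(1, 2)) = Rational(-5, 8))
Function('T')(j) = 1 (Function('T')(j) = Mul(Mul(2, j), Pow(Mul(2, j), -1)) = Mul(Mul(2, j), Mul(Rational(1, 2), Pow(j, -1))) = 1)
Function('O')(o, n) = Add(-6, Mul(Rational(1, 8), Pow(Add(Pow(n, 2), Pow(o, 2)), Rational(1, 2)))) (Function('O')(o, n) = Add(-6, Mul(Rational(1, 8), Pow(Add(Pow(o, 2), Pow(n, 2)), Rational(1, 2)))) = Add(-6, Mul(Rational(1, 8), Pow(Add(Pow(n, 2), Pow(o, 2)), Rational(1, 2)))))
Pow(Function('O')(Function('N')(14), Function('T')(Function('g')(1, 0))), -1) = Pow(Add(-6, Mul(Rational(1, 8), Pow(Add(Pow(1, 2), Pow(Mul(26, Pow(14, 2)), 2)), Rational(1, 2)))), -1) = Pow(Add(-6, Mul(Rational(1, 8), Pow(Add(1, Pow(Mul(26, 196), 2)), Rational(1, 2)))), -1) = Pow(Add(-6, Mul(Rational(1, 8), Pow(Add(1, Pow(5096, 2)), Rational(1, 2)))), -1) = Pow(Add(-6, Mul(Rational(1, 8), Pow(Add(1, 25969216), Rational(1, 2)))), -1) = Pow(Add(-6, Mul(Rational(1, 8), Pow(25969217, Rational(1, 2)))), -1)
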